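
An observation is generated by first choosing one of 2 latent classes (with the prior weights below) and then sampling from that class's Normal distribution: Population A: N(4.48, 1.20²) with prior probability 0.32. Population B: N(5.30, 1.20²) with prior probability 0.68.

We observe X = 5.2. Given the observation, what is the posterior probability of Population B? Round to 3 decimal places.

The responsibility of component k is w_k f_k(x) divided by Σ_j w_j f_j(x).
Normal densities:
  f_A = (1/(1.20·√(2π)))·exp(−(5.2−4.48)²/(2·1.20²)) = 0.332452·exp(-0.18000) = 0.277687
  f_B = (1/(1.20·√(2π)))·exp(−(5.2−5.30)²/(2·1.20²)) = 0.332452·exp(-0.00347) = 0.3313
Multiply by the mixture weights:
  w_A·f_A = 0.32 × 0.277687 = 0.0888599
  w_B·f_B = 0.68 × 0.3313 = 0.225284
Evidence: 0.0888599 + 0.225284 = 0.314144
Responsibility of Population B: 0.225284 / 0.314144 ≈ 0.717

0.717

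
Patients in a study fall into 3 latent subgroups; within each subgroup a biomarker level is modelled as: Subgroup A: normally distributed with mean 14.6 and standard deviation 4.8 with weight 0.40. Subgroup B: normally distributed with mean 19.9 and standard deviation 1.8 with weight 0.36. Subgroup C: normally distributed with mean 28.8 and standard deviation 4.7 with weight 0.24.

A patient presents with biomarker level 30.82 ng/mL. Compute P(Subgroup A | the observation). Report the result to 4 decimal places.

Apply Bayes' rule: the posterior for each component is proportional to its prior times its likelihood at x.
Component likelihoods at x = 30.82 ng/mL:
  L_A = (1/(4.8·√(2π)))·exp(−(30.82−14.6)²/(2·4.8²)) = 0.083113·exp(-5.70938) = 0.000275496
  L_B = (1/(1.8·√(2π)))·exp(−(30.82−19.9)²/(2·1.8²)) = 0.221635·exp(-18.40222) = 2.25764e-09
  L_C = (1/(4.7·√(2π)))·exp(−(30.82−28.8)²/(2·4.7²)) = 0.084881·exp(-0.09236) = 0.077393
Multiply by the mixture weights:
  P(Z=A)·L_A = 0.40 × 0.000275496 = 0.000110198
  P(Z=B)·L_B = 0.36 × 2.25764e-09 = 8.12749e-10
  P(Z=C)·L_C = 0.24 × 0.077393 = 0.0185743
Denominator: 0.000110198 + 8.12749e-10 + 0.0185743 = 0.0186845
P(Subgroup A | 30.82 ng/mL) ≈ 0.0059

0.0059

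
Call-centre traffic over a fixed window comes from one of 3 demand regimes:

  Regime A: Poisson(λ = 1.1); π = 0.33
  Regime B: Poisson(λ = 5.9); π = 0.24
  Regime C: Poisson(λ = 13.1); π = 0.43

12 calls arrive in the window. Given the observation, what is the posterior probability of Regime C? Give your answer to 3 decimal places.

0.951

Posterior ∝ prior × likelihood, so P(k | x) ∝ P(Z=k) f_k(x); normalise over all components.
Poisson probabilities:
  f_A = 2.18098e-09
  f_B = 0.0101754
  f_C = 0.109059
Weight by the priors:
  P(Z=A)·f_A = 0.33 × 2.18098e-09 = 7.19723e-10
  P(Z=B)·f_B = 0.24 × 0.0101754 = 0.00244209
  P(Z=C)·f_C = 0.43 × 0.109059 = 0.0468953
Normaliser: 7.19723e-10 + 0.00244209 + 0.0468953 = 0.0493374
So the posterior for Regime C is 0.0468953 / 0.0493374 ≈ 0.951.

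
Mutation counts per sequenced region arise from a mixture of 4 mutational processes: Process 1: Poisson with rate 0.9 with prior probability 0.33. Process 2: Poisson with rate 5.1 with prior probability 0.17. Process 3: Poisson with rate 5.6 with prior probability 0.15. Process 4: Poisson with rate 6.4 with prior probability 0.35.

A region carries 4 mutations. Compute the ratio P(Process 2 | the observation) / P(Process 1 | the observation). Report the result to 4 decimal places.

Posterior odds = (π_i f_i(x)) / (π_j f_j(x)); the normalising sum cancels.
Evaluate each component's likelihood at the observed value:
  p_1 = 0.0111146
  p_2 = 0.171857
  p_3 = 0.151528
  p_4 = 0.116151
Posterior odds = (π_2·p_2) / (π_1·p_1) = (0.17·0.171857) / (0.33·0.0111146) = 0.0292157 / 0.00366782 ≈ 7.9654

7.9654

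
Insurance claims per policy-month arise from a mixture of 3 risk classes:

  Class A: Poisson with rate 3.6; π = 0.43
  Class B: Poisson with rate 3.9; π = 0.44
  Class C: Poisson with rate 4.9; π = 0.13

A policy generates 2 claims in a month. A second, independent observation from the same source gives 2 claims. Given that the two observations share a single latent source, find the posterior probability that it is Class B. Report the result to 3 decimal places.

Apply Bayes' rule: the posterior for each component is proportional to its prior times its likelihood at x.
Since both observations come from the same component, the likelihood for component k is f_k(x₁)·f_k(x₂).
  L_A = [e^(−3.6)·3.6^2/2! = 0.177058] × [0.177058] = 0.0313494
  L_B = [e^(−3.9)·3.9^2/2! = 0.15394] × [0.15394] = 0.0236974
  L_C = [e^(−4.9)·4.9^2/2! = 0.0893962] × [0.0893962] = 0.00799169
Multiply by the mixture weights:
  P(Z=A)·L_A = 0.43 × 0.0313494 = 0.0134803
  P(Z=B)·L_B = 0.44 × 0.0236974 = 0.0104269
  P(Z=C)·L_C = 0.13 × 0.00799169 = 0.00103892
Sum: 0.0134803 + 0.0104269 + 0.00103892 = 0.0249461
So the posterior for Class B is 0.0104269 / 0.0249461 ≈ 0.418.

0.418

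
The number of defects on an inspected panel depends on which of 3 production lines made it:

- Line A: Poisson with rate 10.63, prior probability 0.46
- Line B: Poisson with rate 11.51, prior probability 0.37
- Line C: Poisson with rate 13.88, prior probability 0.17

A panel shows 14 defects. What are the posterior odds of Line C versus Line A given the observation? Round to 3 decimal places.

0.600

The posterior odds equal the prior odds times the likelihood ratio: (π_i/π_j)·(f_i(x)/f_j(x)).
Evaluate each component's likelihood at the observed value:
  p_A = 0.065239
  p_B = 0.082398
  p_C = 0.105934
Posterior odds = (π_C·p_C) / (π_A·p_A) = (0.17·0.105934) / (0.46·0.065239) = 0.0180088 / 0.0300099 ≈ 0.600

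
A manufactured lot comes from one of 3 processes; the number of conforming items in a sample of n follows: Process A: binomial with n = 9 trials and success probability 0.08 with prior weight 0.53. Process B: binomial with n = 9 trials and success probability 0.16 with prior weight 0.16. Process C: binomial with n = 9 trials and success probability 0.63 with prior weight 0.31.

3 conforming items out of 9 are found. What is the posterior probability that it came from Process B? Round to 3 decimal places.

The responsibility of component k is P(Z=k) f_k(x) divided by Σ_j P(Z=j) f_j(x).
Evaluate each component's likelihood at the observed value:
  f_A = 0.0260781
  f_B = 0.120869
  f_C = 0.0538904
Multiply by the mixture weights:
  P(Z=A)·f_A = 0.53 × 0.0260781 = 0.0138214
  P(Z=B)·f_B = 0.16 × 0.120869 = 0.019339
  P(Z=C)·f_C = 0.31 × 0.0538904 = 0.016706
Marginal: 0.0138214 + 0.019339 + 0.016706 = 0.0498665
Responsibility of Process B: 0.019339 / 0.0498665 ≈ 0.388

0.388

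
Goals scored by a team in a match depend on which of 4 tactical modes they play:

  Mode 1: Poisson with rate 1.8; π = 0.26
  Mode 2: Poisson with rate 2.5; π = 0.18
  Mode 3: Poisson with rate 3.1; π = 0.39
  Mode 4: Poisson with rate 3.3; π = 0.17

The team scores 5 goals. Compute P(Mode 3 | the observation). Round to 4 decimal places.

0.5165

Posterior ∝ prior × likelihood, so P(k | x) ∝ π_k f_k(x); normalise over all components.
Poisson probabilities:
  f_1 = 0.0260286
  f_2 = 0.0668009
  f_3 = 0.107477
  f_4 = 0.120286
Multiply by the mixture weights:
  π_1·f_1 = 0.26 × 0.0260286 = 0.00676744
  π_2·f_2 = 0.18 × 0.0668009 = 0.0120242
  π_3·f_3 = 0.39 × 0.107477 = 0.0419159
  π_4·f_4 = 0.17 × 0.120286 = 0.0204487
Denominator: 0.00676744 + 0.0120242 + 0.0419159 + 0.0204487 = 0.0811562
Responsibility of Mode 3: 0.0419159 / 0.0811562 ≈ 0.5165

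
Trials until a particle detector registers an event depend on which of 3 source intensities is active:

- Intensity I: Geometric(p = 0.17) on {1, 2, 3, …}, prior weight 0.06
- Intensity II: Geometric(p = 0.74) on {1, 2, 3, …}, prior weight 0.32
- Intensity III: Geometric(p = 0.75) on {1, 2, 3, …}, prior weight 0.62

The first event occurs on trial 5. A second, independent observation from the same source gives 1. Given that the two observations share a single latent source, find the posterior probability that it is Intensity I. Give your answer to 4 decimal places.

0.2756

Posterior ∝ prior × likelihood, so P(k | x) ∝ π_k f_k(x); normalise over all components.
Since both observations come from the same component, the likelihood for component k is f_k(x₁)·f_k(x₂).
  f_I = [0.0806791] × [0.17] = 0.0137155
  f_II = [0.00338162] × [0.74] = 0.0025024
  f_III = [0.00292969] × [0.75] = 0.00219727
Prior × likelihood for each component:
  π_I·f_I = 0.06 × 0.0137155 = 0.000822927
  π_II·f_II = 0.32 × 0.0025024 = 0.000800768
  π_III·f_III = 0.62 × 0.00219727 = 0.0013623
Normaliser: 0.000822927 + 0.000800768 + 0.0013623 = 0.002986
So the posterior for Intensity I is 0.000822927 / 0.002986 ≈ 0.2756.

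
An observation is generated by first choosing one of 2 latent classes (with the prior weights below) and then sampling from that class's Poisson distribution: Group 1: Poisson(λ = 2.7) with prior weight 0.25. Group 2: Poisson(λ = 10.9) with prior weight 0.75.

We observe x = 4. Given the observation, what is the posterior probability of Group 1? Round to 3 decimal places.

By Bayes' theorem, P(k | x) = π_k f_k(x) / Σ_j π_j f_j(x).
Evaluate each component's likelihood at the observed value:
  L_1 = e^(−2.7)·2.7^4/4! = 0.148816
  L_2 = e^(−10.9)·10.9^4/4! = 0.0108564
Multiply by the mixture weights:
  π_1·L_1 = 0.25 × 0.148816 = 0.0372039
  π_2·L_2 = 0.75 × 0.0108564 = 0.00814228
Evidence: 0.0372039 + 0.00814228 = 0.0453462
P(Group 1 | data) = 0.0372039 / 0.0453462 ≈ 0.820

0.820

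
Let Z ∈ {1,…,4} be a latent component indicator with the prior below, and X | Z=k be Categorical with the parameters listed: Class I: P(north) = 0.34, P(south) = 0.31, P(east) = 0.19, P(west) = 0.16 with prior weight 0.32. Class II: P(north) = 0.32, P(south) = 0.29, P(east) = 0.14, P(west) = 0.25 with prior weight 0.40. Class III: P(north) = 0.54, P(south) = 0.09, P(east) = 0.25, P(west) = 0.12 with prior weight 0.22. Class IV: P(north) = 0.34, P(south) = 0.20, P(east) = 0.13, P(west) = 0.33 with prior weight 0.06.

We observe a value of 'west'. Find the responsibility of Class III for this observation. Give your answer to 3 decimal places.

By Bayes' theorem, P(k | x) = w_k f_k(x) / Σ_j w_j f_j(x).
Categorical probabilities:
  L_I = 0.16
  L_II = 0.25
  L_III = 0.12
  L_IV = 0.33
Multiply by the mixture weights:
  w_I·L_I = 0.32 × 0.16 = 0.0512
  w_II·L_II = 0.40 × 0.25 = 0.1
  w_III·L_III = 0.22 × 0.12 = 0.0264
  w_IV·L_IV = 0.06 × 0.33 = 0.0198
Evidence: 0.0512 + 0.1 + 0.0264 + 0.0198 = 0.1974
So the posterior for Class III is 0.0264 / 0.1974 ≈ 0.134.

0.134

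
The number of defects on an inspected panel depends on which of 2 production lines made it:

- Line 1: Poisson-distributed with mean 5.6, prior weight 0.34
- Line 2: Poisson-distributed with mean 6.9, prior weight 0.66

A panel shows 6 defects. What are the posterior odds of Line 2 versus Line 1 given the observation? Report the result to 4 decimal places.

Posterior odds = (π_i f_i(x)) / (π_j f_j(x)); the normalising sum cancels.
Poisson probabilities:
  f_1 = e^(−5.6)·5.6^6/6! = 0.158397
  f_2 = e^(−6.9)·6.9^6/6! = 0.151053
0.0996952 / 0.0538549 ≈ 1.8512

1.8512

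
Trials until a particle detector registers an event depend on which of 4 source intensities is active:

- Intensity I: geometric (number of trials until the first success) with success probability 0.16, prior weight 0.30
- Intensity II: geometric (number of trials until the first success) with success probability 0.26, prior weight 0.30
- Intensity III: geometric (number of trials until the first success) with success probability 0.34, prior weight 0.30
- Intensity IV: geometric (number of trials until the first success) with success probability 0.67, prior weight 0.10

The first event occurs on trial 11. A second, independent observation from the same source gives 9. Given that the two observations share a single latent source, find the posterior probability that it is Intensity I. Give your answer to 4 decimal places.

P(component k | x) = P(Z=k)·f_k(x) / marginal(x), where marginal(x) = Σ_j P(Z=j)·f_j(x).
Since both observations come from the same component, the likelihood for component k is f_k(x₁)·f_k(x₂).
  L_I = [0.16·(1−0.16)^10 = 0.16·0.174901 = 0.0279842] × [0.0396601] = 0.00110986
  L_II = [0.26·(1−0.26)^10 = 0.26·0.0492399 = 0.0128024] × [0.0233791] = 0.000299308
  L_III = [0.34·(1−0.34)^10 = 0.34·0.0156834 = 0.00533235] × [0.0122414] = 6.52753e-05
  L_IV = [0.67·(1−0.67)^10 = 0.67·1.53158e-05 = 1.02616e-05] × [9.42294e-05] = 9.66942e-10
Multiply by the mixture weights:
  P(Z=I)·L_I = 0.30 × 0.00110986 = 0.000332957
  P(Z=II)·L_II = 0.30 × 0.000299308 = 8.97923e-05
  P(Z=III)·L_III = 0.30 × 6.52753e-05 = 1.95826e-05
  P(Z=IV)·L_IV = 0.10 × 9.66942e-10 = 9.66942e-11
Marginal: 0.000332957 + 8.97923e-05 + 1.95826e-05 + 9.66942e-11 = 0.000442332
So the posterior for Intensity I is 0.000332957 / 0.000442332 ≈ 0.7527.

0.7527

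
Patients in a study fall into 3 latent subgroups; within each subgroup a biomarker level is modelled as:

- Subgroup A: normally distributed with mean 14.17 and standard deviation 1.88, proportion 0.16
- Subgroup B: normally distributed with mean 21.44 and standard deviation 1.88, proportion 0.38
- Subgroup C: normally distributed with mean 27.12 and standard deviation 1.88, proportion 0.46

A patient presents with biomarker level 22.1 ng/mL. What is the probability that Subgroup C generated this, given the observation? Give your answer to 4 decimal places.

0.0351

The responsibility of component k is w_k f_k(x) divided by Σ_j w_j f_j(x).
Evaluate each component's likelihood at the observed value:
  f_A = (1/(1.88·√(2π)))·exp(−(22.1−14.17)²/(2·1.88²)) = 0.212203·exp(-8.89612) = 2.90547e-05
  f_B = (1/(1.88·√(2π)))·exp(−(22.1−21.44)²/(2·1.88²)) = 0.212203·exp(-0.06162) = 0.199522
  f_C = (1/(1.88·√(2π)))·exp(−(22.1−27.12)²/(2·1.88²)) = 0.212203·exp(-3.56502) = 0.00600461
Weight by the priors:
  w_A·f_A = 0.16 × 2.90547e-05 = 4.64875e-06
  w_B·f_B = 0.38 × 0.199522 = 0.0758182
  w_C·f_C = 0.46 × 0.00600461 = 0.00276212
Normaliser: 4.64875e-06 + 0.0758182 + 0.00276212 = 0.0785849
P(Subgroup C | x) = 0.00276212 / 0.0785849 ≈ 0.0351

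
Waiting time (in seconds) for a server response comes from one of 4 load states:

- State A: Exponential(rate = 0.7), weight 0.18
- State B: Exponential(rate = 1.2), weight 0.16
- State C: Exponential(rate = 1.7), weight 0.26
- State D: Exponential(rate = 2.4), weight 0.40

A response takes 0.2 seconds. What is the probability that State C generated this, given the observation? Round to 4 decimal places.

P(component k | x) = w_k·f_k(x) / marginal(x), where marginal(x) = Σ_j w_j·f_j(x).
Exponential densities:
  L_A = 0.7·e^(−0.7·0.2) = 0.7·e^(−0.1400) = 0.608551
  L_B = 1.2·e^(−1.2·0.2) = 1.2·e^(−0.2400) = 0.943953
  L_C = 1.7·e^(−1.7·0.2) = 1.7·e^(−0.3400) = 1.21001
  L_D = 2.4·e^(−2.4·0.2) = 2.4·e^(−0.4800) = 1.48508
Prior × likelihood for each component:
  w_A·L_A = 0.18 × 0.608551 = 0.109539
  w_B·L_B = 0.16 × 0.943953 = 0.151033
  w_C·L_C = 0.26 × 1.21001 = 0.314602
  w_D·L_D = 0.40 × 1.48508 = 0.594032
Evidence: 0.109539 + 0.151033 + 0.314602 + 0.594032 = 1.16921
So the posterior for State C is 0.314602 / 1.16921 ≈ 0.2691.

0.2691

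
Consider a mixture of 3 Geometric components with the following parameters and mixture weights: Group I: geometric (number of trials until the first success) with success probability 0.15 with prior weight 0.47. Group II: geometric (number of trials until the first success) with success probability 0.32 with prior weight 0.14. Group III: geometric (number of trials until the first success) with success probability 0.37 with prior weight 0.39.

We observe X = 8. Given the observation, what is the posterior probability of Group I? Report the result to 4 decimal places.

0.7221

By Bayes' theorem, P(k | x) = π_k f_k(x) / Σ_j π_j f_j(x).
Geometric probabilities:
  L_I = 0.0480866
  L_II = 0.0215136
  L_III = 0.0145742
Weight by the priors:
  π_I·L_I = 0.47 × 0.0480866 = 0.0226007
  π_II·L_II = 0.14 × 0.0215136 = 0.0030119
  π_III·L_III = 0.39 × 0.0145742 = 0.00568395
Normaliser: 0.0226007 + 0.0030119 + 0.00568395 = 0.0312965
So the posterior for Group I is 0.0226007 / 0.0312965 ≈ 0.7221.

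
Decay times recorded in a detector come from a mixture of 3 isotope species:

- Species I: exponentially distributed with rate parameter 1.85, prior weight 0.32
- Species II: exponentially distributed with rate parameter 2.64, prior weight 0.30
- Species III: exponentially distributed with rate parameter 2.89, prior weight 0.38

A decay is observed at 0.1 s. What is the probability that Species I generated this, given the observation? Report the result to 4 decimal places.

By Bayes' theorem, P(k | x) = π_k f_k(x) / Σ_j π_j f_j(x).
Exponential densities:
  f_I = 1.85·e^(−1.85·0.1) = 1.85·e^(−0.1850) = 1.53754
  f_II = 2.64·e^(−2.64·0.1) = 2.64·e^(−0.2640) = 2.02745
  f_III = 2.89·e^(−2.89·0.1) = 2.89·e^(−0.2890) = 2.16465
Weight by the priors:
  π_I·f_I = 0.32 × 1.53754 = 0.492014
  π_II·f_II = 0.30 × 2.02745 = 0.608235
  π_III·f_III = 0.38 × 2.16465 = 0.822565
Sum: 0.492014 + 0.608235 + 0.822565 = 1.92281
P(Species I | x) ≈ 0.2559

0.2559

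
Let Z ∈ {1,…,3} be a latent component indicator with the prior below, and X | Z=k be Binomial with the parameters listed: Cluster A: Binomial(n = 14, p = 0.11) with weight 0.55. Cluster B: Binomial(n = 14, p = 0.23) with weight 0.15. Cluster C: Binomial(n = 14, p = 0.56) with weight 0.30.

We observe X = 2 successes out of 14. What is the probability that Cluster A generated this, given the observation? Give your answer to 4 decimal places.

0.8246

P(component k | x) = π_k·f_k(x) / marginal(x), where marginal(x) = Σ_j π_j·f_j(x).
Binomial probabilities:
  f_A = 0.271961
  f_B = 0.209115
  f_C = 0.00150262
Weight by the priors:
  π_A·f_A = 0.55 × 0.271961 = 0.149579
  π_B·f_B = 0.15 × 0.209115 = 0.0313673
  π_C·f_C = 0.30 × 0.00150262 = 0.000450786
Sum: 0.149579 + 0.0313673 + 0.000450786 = 0.181397
Responsibility of Cluster A: 0.149579 / 0.181397 ≈ 0.8246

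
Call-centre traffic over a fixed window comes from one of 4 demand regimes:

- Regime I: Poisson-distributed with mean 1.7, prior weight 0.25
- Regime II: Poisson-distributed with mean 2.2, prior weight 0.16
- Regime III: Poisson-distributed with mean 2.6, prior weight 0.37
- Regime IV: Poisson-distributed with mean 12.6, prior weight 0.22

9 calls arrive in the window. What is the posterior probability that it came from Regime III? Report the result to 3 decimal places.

0.024

The responsibility of component k is π_k f_k(x) divided by Σ_j π_j f_j(x).
Poisson probabilities:
  L_I = e^(−1.7)·1.7^9/9! = 5.97003e-05
  L_II = e^(−2.2)·2.2^9/9! = 0.000368632
  L_III = e^(−2.6)·2.6^9/9! = 0.0011113
  L_IV = e^(−12.6)·12.6^9/9! = 0.0743809
Weight by the priors:
  π_I·L_I = 0.25 × 5.97003e-05 = 1.49251e-05
  π_II·L_II = 0.16 × 0.000368632 = 5.89811e-05
  π_III·L_III = 0.37 × 0.0011113 = 0.000411181
  π_IV·L_IV = 0.22 × 0.0743809 = 0.0163638
Normaliser: 1.49251e-05 + 5.89811e-05 + 0.000411181 + 0.0163638 = 0.0168489
P(Regime III | data) = 0.000411181 / 0.0168489 ≈ 0.024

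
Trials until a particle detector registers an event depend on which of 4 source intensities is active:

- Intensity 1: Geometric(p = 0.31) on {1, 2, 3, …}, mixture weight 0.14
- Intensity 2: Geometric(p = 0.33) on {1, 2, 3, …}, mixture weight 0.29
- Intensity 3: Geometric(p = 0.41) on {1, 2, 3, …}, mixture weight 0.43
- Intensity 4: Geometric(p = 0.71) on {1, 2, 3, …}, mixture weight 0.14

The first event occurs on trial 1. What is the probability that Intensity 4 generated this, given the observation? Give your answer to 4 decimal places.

0.2396

The responsibility of component k is w_k f_k(x) divided by Σ_j w_j f_j(x).
Component likelihoods at x = 1:
  p_1 = 0.31
  p_2 = 0.33
  p_3 = 0.41
  p_4 = 0.71
Weight by the priors:
  w_1·p_1 = 0.14 × 0.31 = 0.0434
  w_2·p_2 = 0.29 × 0.33 = 0.0957
  w_3·p_3 = 0.43 × 0.41 = 0.1763
  w_4·p_4 = 0.14 × 0.71 = 0.0994
Denominator: 0.0434 + 0.0957 + 0.1763 + 0.0994 = 0.4148
So the posterior for Intensity 4 is 0.0994 / 0.4148 ≈ 0.2396.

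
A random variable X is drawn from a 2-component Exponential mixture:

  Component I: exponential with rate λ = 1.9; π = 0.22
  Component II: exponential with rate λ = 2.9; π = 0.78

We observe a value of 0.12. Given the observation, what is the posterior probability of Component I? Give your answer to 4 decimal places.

The responsibility of component k is π_k f_k(x) divided by Σ_j π_j f_j(x).
Component likelihoods at x = 0.12:
  L_I = 1.9·e^(−1.9·0.12) = 1.9·e^(−0.2280) = 1.51264
  L_II = 2.9·e^(−2.9·0.12) = 2.9·e^(−0.3480) = 2.04769
Unnormalised posteriors:
  π_I·L_I = 0.22 × 1.51264 = 0.33278
  π_II·L_II = 0.78 × 2.04769 = 1.5972
Sum: 0.33278 + 1.5972 = 1.92998
Responsibility of Component I: 0.33278 / 1.92998 ≈ 0.1724

0.1724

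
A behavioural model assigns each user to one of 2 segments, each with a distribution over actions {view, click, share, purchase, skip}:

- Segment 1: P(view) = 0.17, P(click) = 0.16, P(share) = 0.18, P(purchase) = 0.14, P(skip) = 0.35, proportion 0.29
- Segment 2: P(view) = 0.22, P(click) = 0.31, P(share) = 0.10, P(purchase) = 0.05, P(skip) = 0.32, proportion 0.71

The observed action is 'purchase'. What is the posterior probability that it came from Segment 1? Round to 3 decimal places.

0.534

P(component k | x) = π_k·f_k(x) / marginal(x), where marginal(x) = Σ_j π_j·f_j(x).
Categorical probabilities:
  p_1 = P(purchase | comp) = 0.14
  p_2 = P(purchase | comp) = 0.05
Unnormalised posteriors:
  π_1·p_1 = 0.29 × 0.14 = 0.0406
  π_2·p_2 = 0.71 × 0.05 = 0.0355
Evidence: 0.0406 + 0.0355 = 0.0761
P(Segment 1 | 'purchase') = 0.0406 / 0.0761 ≈ 0.534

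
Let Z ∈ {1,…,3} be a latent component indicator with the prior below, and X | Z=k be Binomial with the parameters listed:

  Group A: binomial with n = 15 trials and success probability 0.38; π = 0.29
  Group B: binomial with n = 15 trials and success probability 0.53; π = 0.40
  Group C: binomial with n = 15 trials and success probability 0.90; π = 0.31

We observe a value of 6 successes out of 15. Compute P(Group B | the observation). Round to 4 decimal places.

0.4563

P(component k | x) = P(Z=k)·f_k(x) / marginal(x), where marginal(x) = Σ_j P(Z=j)·f_j(x).
Evaluate each component's likelihood at the observed value:
  p_A = 0.204
  p_B = 0.124148
  p_C = 2.65986e-06
Prior × likelihood for each component:
  P(Z=A)·p_A = 0.29 × 0.204 = 0.0591601
  P(Z=B)·p_B = 0.40 × 0.124148 = 0.0496592
  P(Z=C)·p_C = 0.31 × 2.65986e-06 = 8.24557e-07
Evidence: 0.0591601 + 0.0496592 + 8.24557e-07 = 0.10882
P(Group B | x) ≈ 0.4563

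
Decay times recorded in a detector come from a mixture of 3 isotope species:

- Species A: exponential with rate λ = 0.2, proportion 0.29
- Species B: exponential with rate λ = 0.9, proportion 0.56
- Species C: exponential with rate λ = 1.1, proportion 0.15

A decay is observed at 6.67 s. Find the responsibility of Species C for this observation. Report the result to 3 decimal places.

0.006

The responsibility of component k is π_k f_k(x) divided by Σ_j π_j f_j(x).
Exponential densities:
  f_A = 0.0526843
  f_B = 0.00222419
  f_C = 0.000716101
Prior × likelihood for each component:
  π_A·f_A = 0.29 × 0.0526843 = 0.0152784
  π_B·f_B = 0.56 × 0.00222419 = 0.00124555
  π_C·f_C = 0.15 × 0.000716101 = 0.000107415
Evidence: 0.0152784 + 0.00124555 + 0.000107415 = 0.0166314
P(Species C | x) = 0.000107415 / 0.0166314 ≈ 0.006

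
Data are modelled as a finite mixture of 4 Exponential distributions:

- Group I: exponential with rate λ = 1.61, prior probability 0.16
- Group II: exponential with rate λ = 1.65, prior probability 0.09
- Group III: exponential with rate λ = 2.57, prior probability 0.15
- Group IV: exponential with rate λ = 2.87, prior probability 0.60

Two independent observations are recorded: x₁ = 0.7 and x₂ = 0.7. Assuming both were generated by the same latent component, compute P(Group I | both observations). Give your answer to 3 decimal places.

0.237

Apply Bayes' rule: the posterior for each component is proportional to its prior times its likelihood at x.
Since both observations come from the same component, the likelihood for component k is f_k(x₁)·f_k(x₂).
  p_I = [1.61·e^(−1.61·0.7) = 1.61·e^(−1.1270) = 0.521646] × [0.521646] = 0.272115
  p_II = [1.65·e^(−1.65·0.7) = 1.65·e^(−1.1550) = 0.519845] × [0.519845] = 0.270239
  p_III = [2.57·e^(−2.57·0.7) = 2.57·e^(−1.7990) = 0.425243] × [0.425243] = 0.180832
  p_IV = [2.87·e^(−2.87·0.7) = 2.87·e^(−2.0090) = 0.384932] × [0.384932] = 0.148173
Weight by the priors:
  π_I·p_I = 0.16 × 0.272115 = 0.0435384
  π_II·p_II = 0.09 × 0.270239 = 0.0243215
  π_III·p_III = 0.15 × 0.180832 = 0.0271248
  π_IV·p_IV = 0.60 × 0.148173 = 0.0889037
Evidence: 0.0435384 + 0.0243215 + 0.0271248 + 0.0889037 = 0.183888
P(Group I | x₁, x₂) ≈ 0.237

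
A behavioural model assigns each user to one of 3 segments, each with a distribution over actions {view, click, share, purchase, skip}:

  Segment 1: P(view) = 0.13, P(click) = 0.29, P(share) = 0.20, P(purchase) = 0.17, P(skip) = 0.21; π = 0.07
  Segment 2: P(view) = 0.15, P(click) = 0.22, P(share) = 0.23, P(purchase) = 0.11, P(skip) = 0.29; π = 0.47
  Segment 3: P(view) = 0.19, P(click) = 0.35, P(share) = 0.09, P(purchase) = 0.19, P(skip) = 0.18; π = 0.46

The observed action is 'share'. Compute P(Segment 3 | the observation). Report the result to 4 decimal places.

The responsibility of component k is π_k f_k(x) divided by Σ_j π_j f_j(x).
Component likelihoods at x = 'share':
  p_1 = P(share | comp) = 0.20
  p_2 = P(share | comp) = 0.23
  p_3 = P(share | comp) = 0.09
Weight by the priors:
  π_1·p_1 = 0.07 × 0.2 = 0.014
  π_2·p_2 = 0.47 × 0.23 = 0.1081
  π_3·p_3 = 0.46 × 0.09 = 0.0414
Marginal: 0.014 + 0.1081 + 0.0414 = 0.1635
Responsibility of Segment 3: 0.0414 / 0.1635 ≈ 0.2532

0.2532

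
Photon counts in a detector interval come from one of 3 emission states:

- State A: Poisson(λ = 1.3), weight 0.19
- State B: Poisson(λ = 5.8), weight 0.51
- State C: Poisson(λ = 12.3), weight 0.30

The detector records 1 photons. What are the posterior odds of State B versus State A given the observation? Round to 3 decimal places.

Posterior odds = (w_i f_i(x)) / (w_j f_j(x)); the normalising sum cancels.
Poisson probabilities:
  f_A = 0.354291
  f_B = 0.0175598
  f_C = 5.59865e-05
Odds = (0.51/0.19) × (0.0175598/0.354291) = 2.68421 × 0.0495632 ≈ 0.133

0.133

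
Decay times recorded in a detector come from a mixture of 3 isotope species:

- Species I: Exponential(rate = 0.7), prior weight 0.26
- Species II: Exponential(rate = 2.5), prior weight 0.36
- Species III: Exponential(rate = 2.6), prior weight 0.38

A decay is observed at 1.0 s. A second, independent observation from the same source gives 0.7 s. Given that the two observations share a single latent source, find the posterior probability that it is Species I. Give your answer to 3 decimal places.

By Bayes' theorem, P(k | x) = w_k f_k(x) / Σ_j w_j f_j(x).
Since both observations come from the same component, the likelihood for component k is f_k(x₁)·f_k(x₂).
  L_I = [0.34761] × [0.428838] = 0.149068
  L_II = [0.205212] × [0.434435] = 0.0891515
  L_III = [0.193111] × [0.421267] = 0.0813514
Multiply by the mixture weights:
  w_I·L_I = 0.26 × 0.149068 = 0.0387578
  w_II·L_II = 0.36 × 0.0891515 = 0.0320945
  w_III·L_III = 0.38 × 0.0813514 = 0.0309135
Sum: 0.0387578 + 0.0320945 + 0.0309135 = 0.101766
P(Species I | x₁,x₂) = 0.0387578 / 0.101766 ≈ 0.381

0.381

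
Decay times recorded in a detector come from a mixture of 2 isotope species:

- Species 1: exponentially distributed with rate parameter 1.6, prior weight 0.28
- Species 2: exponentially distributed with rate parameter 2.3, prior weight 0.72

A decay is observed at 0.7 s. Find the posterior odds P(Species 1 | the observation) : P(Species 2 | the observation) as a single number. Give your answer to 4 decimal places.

Since P(k|x) ∝ w_k f_k(x), the posterior odds are w_i f_i(x) / (w_j f_j(x)).
Component likelihoods at x = 0.7 s:
  p_1 = 0.522048
  p_2 = 0.459742
0.146173 / 0.331014 ≈ 0.4416

0.4416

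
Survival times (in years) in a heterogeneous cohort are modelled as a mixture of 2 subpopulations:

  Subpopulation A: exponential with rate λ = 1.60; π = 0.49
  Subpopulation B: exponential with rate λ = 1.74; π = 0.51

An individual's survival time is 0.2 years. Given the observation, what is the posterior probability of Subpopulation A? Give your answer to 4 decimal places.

0.4760

Posterior ∝ prior × likelihood, so P(k | x) ∝ π_k f_k(x); normalise over all components.
Component likelihoods at x = 0.2 years:
  f_A = 1.60·e^(−1.60·0.2) = 1.60·e^(−0.3200) = 1.16184
  f_B = 1.74·e^(−1.74·0.2) = 1.74·e^(−0.3480) = 1.22861
Prior × likelihood for each component:
  π_A·f_A = 0.49 × 1.16184 = 0.569301
  π_B·f_B = 0.51 × 1.22861 = 0.626592
Sum: 0.569301 + 0.626592 = 1.19589
P(Subpopulation A | data) ≈ 0.4760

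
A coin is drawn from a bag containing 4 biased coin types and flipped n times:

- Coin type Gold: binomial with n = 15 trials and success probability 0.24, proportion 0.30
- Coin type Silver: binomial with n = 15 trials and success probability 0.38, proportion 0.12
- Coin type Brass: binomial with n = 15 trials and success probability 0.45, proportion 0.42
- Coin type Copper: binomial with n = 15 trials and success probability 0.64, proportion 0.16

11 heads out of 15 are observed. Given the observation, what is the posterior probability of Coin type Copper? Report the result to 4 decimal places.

By Bayes' theorem, P(k | x) = π_k f_k(x) / Σ_j π_j f_j(x).
Binomial probabilities:
  p_Gold = C(15,11)·0.24^11·0.76^4 = 1365·1.52168e-07·0.333622 = 6.92964e-05
  p_Silver = C(15,11)·0.38^11·0.62^4 = 1365·2.38572e-05·0.147763 = 0.00481193
  p_Brass = C(15,11)·0.45^11·0.55^4 = 1365·0.000153228·0.0915063 = 0.0191391
  p_Copper = C(15,11)·0.64^11·0.36^4 = 1365·0.0073787·0.0167962 = 0.16917
Prior × likelihood for each component:
  π_Gold·p_Gold = 0.30 × 6.92964e-05 = 2.07889e-05
  π_Silver·p_Silver = 0.12 × 0.00481193 = 0.000577431
  π_Brass·p_Brass = 0.42 × 0.0191391 = 0.00803841
  π_Copper·p_Copper = 0.16 × 0.16917 = 0.0270671
Denominator: 2.07889e-05 + 0.000577431 + 0.00803841 + 0.0270671 = 0.0357038
Responsibility of Coin type Copper: 0.0270671 / 0.0357038 ≈ 0.7581

0.7581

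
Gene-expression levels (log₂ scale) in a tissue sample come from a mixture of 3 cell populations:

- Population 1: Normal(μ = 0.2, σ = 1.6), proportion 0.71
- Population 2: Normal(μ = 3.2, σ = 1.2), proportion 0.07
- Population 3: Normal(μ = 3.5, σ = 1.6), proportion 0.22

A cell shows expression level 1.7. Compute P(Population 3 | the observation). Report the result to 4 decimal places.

Posterior ∝ prior × likelihood, so P(k | x) ∝ π_k f_k(x); normalise over all components.
Component likelihoods at x = 1.7:
  f_1 = 0.160671
  f_2 = 0.152208
  f_3 = 0.132423
Multiply by the mixture weights:
  π_1·f_1 = 0.71 × 0.160671 = 0.114077
  π_2·f_2 = 0.07 × 0.152208 = 0.0106545
  π_3·f_3 = 0.22 × 0.132423 = 0.029133
Marginal: 0.114077 + 0.0106545 + 0.029133 = 0.153864
P(Population 3 | the observation) = 0.029133 / 0.153864 ≈ 0.1893

0.1893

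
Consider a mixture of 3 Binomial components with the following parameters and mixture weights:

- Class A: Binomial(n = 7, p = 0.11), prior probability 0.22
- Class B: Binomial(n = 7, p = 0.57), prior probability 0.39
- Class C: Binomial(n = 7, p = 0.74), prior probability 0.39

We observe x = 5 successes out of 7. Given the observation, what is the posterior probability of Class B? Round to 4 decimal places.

Posterior ∝ prior × likelihood, so P(k | x) ∝ P(Z=k) f_k(x); normalise over all components.
Binomial probabilities:
  p_A = C(7,5)·0.11^5·0.89^2 = 21·1.61051e-05·0.7921 = 0.000267894
  p_B = C(7,5)·0.57^5·0.43^2 = 21·0.0601692·0.1849 = 0.233631
  p_C = C(7,5)·0.74^5·0.26^2 = 21·0.221901·0.0676 = 0.31501
Unnormalised posteriors:
  P(Z=A)·p_A = 0.22 × 0.000267894 = 5.89366e-05
  P(Z=B)·p_B = 0.39 × 0.233631 = 0.0911161
  P(Z=C)·p_C = 0.39 × 0.31501 = 0.122854
Sum: 5.89366e-05 + 0.0911161 + 0.122854 = 0.214029
P(Class B | the observation) ≈ 0.4257

0.4257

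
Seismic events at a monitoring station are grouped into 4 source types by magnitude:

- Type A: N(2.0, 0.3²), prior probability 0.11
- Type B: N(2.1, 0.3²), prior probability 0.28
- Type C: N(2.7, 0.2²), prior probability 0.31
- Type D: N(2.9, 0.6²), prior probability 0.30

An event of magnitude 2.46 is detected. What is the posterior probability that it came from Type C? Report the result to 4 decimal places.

0.4427

P(component k | x) = π_k·f_k(x) / marginal(x), where marginal(x) = Σ_j π_j·f_j(x).
Component likelihoods at x = 2.46:
  f_A = (1/(0.3·√(2π)))·exp(−(2.46−2.0)²/(2·0.3²)) = 1.329808·exp(-1.17556) = 0.410442
  f_B = (1/(0.3·√(2π)))·exp(−(2.46−2.1)²/(2·0.3²)) = 1.329808·exp(-0.72000) = 0.647287
  f_C = (1/(0.2·√(2π)))·exp(−(2.46−2.7)²/(2·0.2²)) = 1.994711·exp(-0.72000) = 0.97093
  f_D = (1/(0.6·√(2π)))·exp(−(2.46−2.9)²/(2·0.6²)) = 0.664904·exp(-0.26889) = 0.508138
Prior × likelihood for each component:
  π_A·f_A = 0.11 × 0.410442 = 0.0451486
  π_B·f_B = 0.28 × 0.647287 = 0.18124
  π_C·f_C = 0.31 × 0.97093 = 0.300988
  π_D·f_D = 0.30 × 0.508138 = 0.152441
Marginal: 0.0451486 + 0.18124 + 0.300988 + 0.152441 = 0.679819
Responsibility of Type C: 0.300988 / 0.679819 ≈ 0.4427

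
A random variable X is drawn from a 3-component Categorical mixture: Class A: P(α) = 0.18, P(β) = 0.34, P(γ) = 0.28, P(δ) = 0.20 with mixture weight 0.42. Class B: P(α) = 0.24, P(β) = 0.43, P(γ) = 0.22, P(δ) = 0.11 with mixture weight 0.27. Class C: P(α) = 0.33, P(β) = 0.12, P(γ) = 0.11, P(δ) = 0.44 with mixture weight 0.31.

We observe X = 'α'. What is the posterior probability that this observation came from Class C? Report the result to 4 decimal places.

0.4215

P(component k | x) = π_k·f_k(x) / marginal(x), where marginal(x) = Σ_j π_j·f_j(x).
Evaluate each component's likelihood at the observed value:
  L_A = P(α | comp) = 0.18
  L_B = P(α | comp) = 0.24
  L_C = P(α | comp) = 0.33
Unnormalised posteriors:
  π_A·L_A = 0.42 × 0.18 = 0.0756
  π_B·L_B = 0.27 × 0.24 = 0.0648
  π_C·L_C = 0.31 × 0.33 = 0.1023
Sum: 0.0756 + 0.0648 + 0.1023 = 0.2427
Responsibility of Class C: 0.1023 / 0.2427 ≈ 0.4215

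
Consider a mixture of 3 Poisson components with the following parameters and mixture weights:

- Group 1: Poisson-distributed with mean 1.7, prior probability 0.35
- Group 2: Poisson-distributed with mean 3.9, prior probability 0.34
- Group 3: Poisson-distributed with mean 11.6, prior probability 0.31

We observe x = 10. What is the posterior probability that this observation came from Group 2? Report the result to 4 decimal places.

The responsibility of component k is π_k f_k(x) divided by Σ_j π_j f_j(x).
Component likelihoods at x = 10:
  p_1 = 1.01491e-05
  p_2 = 0.00454082
  p_3 = 0.11143
Weight by the priors:
  π_1·p_1 = 0.35 × 1.01491e-05 = 3.55217e-06
  π_2·p_2 = 0.34 × 0.00454082 = 0.00154388
  π_3·p_3 = 0.31 × 0.11143 = 0.0345432
Evidence: 3.55217e-06 + 0.00154388 + 0.0345432 = 0.0360906
P(Group 2 | 10) ≈ 0.0428

0.0428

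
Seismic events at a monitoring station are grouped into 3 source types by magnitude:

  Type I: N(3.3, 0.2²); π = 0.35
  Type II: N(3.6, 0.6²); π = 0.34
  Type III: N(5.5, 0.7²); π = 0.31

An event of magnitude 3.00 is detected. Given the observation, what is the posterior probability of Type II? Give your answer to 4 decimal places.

0.3766

Posterior ∝ prior × likelihood, so P(k | x) ∝ w_k f_k(x); normalise over all components.
Normal densities:
  L_I = 0.647588
  L_II = 0.403285
  L_III = 0.000968449
Prior × likelihood for each component:
  w_I·L_I = 0.35 × 0.647588 = 0.226656
  w_II·L_II = 0.34 × 0.403285 = 0.137117
  w_III·L_III = 0.31 × 0.000968449 = 0.000300219
Sum: 0.226656 + 0.137117 + 0.000300219 = 0.364073
Responsibility of Type II: 0.137117 / 0.364073 ≈ 0.3766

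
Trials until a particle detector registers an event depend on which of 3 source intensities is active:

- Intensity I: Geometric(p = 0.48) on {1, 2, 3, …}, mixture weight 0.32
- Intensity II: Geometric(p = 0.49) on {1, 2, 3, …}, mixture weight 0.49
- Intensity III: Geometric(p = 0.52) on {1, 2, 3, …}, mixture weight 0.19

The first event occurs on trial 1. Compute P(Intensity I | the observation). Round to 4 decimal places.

P(component k | x) = w_k·f_k(x) / marginal(x), where marginal(x) = Σ_j w_j·f_j(x).
Geometric probabilities:
  f_I = 0.48·(1−0.48)^0 = 0.48·1 = 0.48
  f_II = 0.49·(1−0.49)^0 = 0.49·1 = 0.49
  f_III = 0.52·(1−0.52)^0 = 0.52·1 = 0.52
Weight by the priors:
  w_I·f_I = 0.32 × 0.48 = 0.1536
  w_II·f_II = 0.49 × 0.49 = 0.2401
  w_III·f_III = 0.19 × 0.52 = 0.0988
Evidence: 0.1536 + 0.2401 + 0.0988 = 0.4925
So the posterior for Intensity I is 0.1536 / 0.4925 ≈ 0.3119.

0.3119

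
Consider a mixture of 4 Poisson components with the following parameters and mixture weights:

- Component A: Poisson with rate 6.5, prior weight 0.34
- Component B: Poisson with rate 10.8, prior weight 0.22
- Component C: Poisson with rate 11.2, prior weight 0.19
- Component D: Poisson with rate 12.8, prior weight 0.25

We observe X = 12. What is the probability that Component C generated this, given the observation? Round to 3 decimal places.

0.269

Apply Bayes' rule: the posterior for each component is proportional to its prior times its likelihood at x.
Evaluate each component's likelihood at the observed value:
  L_A = e^(−6.5)·6.5^12/12! = 0.0178529
  L_B = e^(−10.8)·10.8^12/12! = 0.107243
  L_C = e^(−11.2)·11.2^12/12! = 0.11122
  L_D = e^(−12.8)·12.8^12/12! = 0.111484
Multiply by the mixture weights:
  π_A·L_A = 0.34 × 0.0178529 = 0.00606999
  π_B·L_B = 0.22 × 0.107243 = 0.0235934
  π_C·L_C = 0.19 × 0.11122 = 0.0211317
  π_D·L_D = 0.25 × 0.111484 = 0.027871
Evidence: 0.00606999 + 0.0235934 + 0.0211317 + 0.027871 = 0.0786661
P(Component C | x) ≈ 0.269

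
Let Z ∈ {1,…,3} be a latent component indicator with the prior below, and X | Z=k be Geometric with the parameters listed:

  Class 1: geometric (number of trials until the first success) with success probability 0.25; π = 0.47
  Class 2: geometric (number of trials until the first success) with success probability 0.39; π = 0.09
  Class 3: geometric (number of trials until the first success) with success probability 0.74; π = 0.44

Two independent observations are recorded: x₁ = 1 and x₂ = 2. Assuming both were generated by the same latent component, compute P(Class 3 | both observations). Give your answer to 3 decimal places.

Apply Bayes' rule: the posterior for each component is proportional to its prior times its likelihood at x.
Since both observations come from the same component, the likelihood for component k is f_k(x₁)·f_k(x₂).
  p_1 = [0.25] × [0.1875] = 0.046875
  p_2 = [0.39] × [0.2379] = 0.092781
  p_3 = [0.74] × [0.1924] = 0.142376
Weight by the priors:
  π_1·p_1 = 0.47 × 0.046875 = 0.0220312
  π_2·p_2 = 0.09 × 0.092781 = 0.00835029
  π_3·p_3 = 0.44 × 0.142376 = 0.0626454
Evidence: 0.0220312 + 0.00835029 + 0.0626454 = 0.093027
P(Class 3 | x₁,x₂) = 0.0626454 / 0.093027 ≈ 0.673

0.673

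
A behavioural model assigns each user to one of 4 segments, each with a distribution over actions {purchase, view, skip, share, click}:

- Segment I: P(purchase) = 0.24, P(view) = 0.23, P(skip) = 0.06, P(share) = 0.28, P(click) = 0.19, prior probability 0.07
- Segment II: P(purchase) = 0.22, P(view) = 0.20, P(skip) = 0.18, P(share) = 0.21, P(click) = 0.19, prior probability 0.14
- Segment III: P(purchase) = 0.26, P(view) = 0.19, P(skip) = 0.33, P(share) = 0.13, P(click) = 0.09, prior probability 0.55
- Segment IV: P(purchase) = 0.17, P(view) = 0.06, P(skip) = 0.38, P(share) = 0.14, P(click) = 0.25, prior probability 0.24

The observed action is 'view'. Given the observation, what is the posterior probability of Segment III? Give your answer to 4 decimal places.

By Bayes' theorem, P(k | x) = P(Z=k) f_k(x) / Σ_j P(Z=j) f_j(x).
Component likelihoods at x = 'view':
  p_I = 0.23
  p_II = 0.2
  p_III = 0.19
  p_IV = 0.06
Weight by the priors:
  P(Z=I)·p_I = 0.07 × 0.23 = 0.0161
  P(Z=II)·p_II = 0.14 × 0.2 = 0.028
  P(Z=III)·p_III = 0.55 × 0.19 = 0.1045
  P(Z=IV)·p_IV = 0.24 × 0.06 = 0.0144
Sum: 0.0161 + 0.028 + 0.1045 + 0.0144 = 0.163
P(Segment III | the observation) ≈ 0.6411

0.6411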